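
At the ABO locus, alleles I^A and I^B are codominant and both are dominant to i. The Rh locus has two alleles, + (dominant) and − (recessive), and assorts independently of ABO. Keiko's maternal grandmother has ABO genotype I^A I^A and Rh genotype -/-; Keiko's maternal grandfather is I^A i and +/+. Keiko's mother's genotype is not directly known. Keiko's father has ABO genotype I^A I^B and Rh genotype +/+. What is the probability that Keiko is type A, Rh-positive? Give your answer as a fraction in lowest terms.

Keiko's mother's ABO genotype from I^A I^A × I^A i: 1/2 I^A I^A, 1/2 I^A i.
Crossing each possibility with the father I^A I^B and summing P(type A): 1/2·1/2 + 1/2·1/2 = 1/2.
Similarly for Rh via the mother's Rh distribution: P(Rh+) = 1.
Independent loci: 1/2 × 1 = 1/2.

1/2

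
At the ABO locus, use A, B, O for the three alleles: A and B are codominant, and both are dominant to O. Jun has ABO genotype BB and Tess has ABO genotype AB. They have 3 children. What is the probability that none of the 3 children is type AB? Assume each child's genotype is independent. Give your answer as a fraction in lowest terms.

1/8

ABO cross BB × AB → 1/2 B, 1/2 AB.
So P(type AB) = 1/2 per child.
P(not type AB) = 1/2 for one child; (1/2)^3 = 1/8.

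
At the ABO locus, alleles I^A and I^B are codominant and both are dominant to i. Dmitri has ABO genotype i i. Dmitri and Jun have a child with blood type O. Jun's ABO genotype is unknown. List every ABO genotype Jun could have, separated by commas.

I^A i, I^B i, i i

For each candidate genotype of Jun, check whether crossing it with i i can produce every observed child phenotype.
  I^A I^A → possible child types {A} ✗
  I^A I^B → possible child types {A, B} ✗
  I^A i → possible child types {O, A} ✓
  I^B I^B → possible child types {B} ✗
  I^B i → possible child types {O, B} ✓
  i i → possible child types {O} ✓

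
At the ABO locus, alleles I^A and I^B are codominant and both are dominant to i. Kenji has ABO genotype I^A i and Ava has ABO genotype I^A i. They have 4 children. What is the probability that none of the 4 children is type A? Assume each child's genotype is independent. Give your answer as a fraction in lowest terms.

ABO cross I^A i × I^A i → 1/4 O, 3/4 A.
So P(type A) = 3/4 per child.
P(not type A) = 1/4 for one child; (1/4)^4 = 1/256.

1/256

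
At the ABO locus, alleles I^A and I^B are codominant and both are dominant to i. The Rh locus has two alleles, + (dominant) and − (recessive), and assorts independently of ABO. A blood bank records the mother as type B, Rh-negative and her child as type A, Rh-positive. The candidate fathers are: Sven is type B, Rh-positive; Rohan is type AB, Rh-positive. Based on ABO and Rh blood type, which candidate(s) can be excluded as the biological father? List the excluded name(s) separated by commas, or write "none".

Sven

A candidate is excluded only if no genotype consistent with his phenotype could produce a type A, Rh-positive child with a type B, Rh-negative mother.
Sven (type B, Rh+): no genotype consistent with that phenotype can produce a type-A Rh+ child with a type-B mother.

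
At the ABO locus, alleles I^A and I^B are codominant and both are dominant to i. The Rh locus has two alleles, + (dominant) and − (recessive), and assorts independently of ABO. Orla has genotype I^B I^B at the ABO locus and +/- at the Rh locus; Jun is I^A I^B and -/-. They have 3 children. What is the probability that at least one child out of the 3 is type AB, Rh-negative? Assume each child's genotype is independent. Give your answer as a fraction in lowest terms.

ABO cross I^B I^B × I^A I^B → 1/2 B, 1/2 AB.
Rh cross +/- × -/- → 1/2 Rh+, 1/2 Rh-; so P(type AB, Rh-negative) = 1/2 × 1/2 = 1/4 per child.
P(none) = (3/4)^3 = 27/64; P(at least one) = 1 − 27/64 = 37/64.

37/64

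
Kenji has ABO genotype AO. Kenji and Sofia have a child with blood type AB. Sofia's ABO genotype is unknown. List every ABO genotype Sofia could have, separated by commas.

For each candidate genotype of Sofia, check whether crossing it with AO can produce every observed child phenotype.
  AA → possible child types {A} ✗
  AB → possible child types {A, B, AB} ✓
  AO → possible child types {O, A} ✗
  BB → possible child types {B, AB} ✓
  BO → possible child types {O, A, B, AB} ✓
  OO → possible child types {O, A} ✗

AB, BB, BO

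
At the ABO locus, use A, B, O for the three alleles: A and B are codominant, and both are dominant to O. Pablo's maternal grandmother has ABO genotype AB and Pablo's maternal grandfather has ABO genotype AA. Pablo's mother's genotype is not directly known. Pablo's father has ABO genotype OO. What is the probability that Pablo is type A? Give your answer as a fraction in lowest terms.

3/4

Pablo's mother's ABO genotype from AB × AA: 1/2 AA, 1/2 AB.
Crossing each possibility with the father OO and summing P(type A): 1/2·1 + 1/2·1/2 = 3/4.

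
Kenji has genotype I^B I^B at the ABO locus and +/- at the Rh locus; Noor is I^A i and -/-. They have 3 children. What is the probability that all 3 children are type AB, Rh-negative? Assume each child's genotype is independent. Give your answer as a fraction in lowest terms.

1/64

ABO cross I^B I^B × I^A i → 1/2 B, 1/2 AB.
Rh cross +/- × -/- → 1/2 Rh+, 1/2 Rh-; so P(type AB, Rh-negative) = 1/2 × 1/2 = 1/4 per child.
All 3 independent: (1/4)^3 = 1/64.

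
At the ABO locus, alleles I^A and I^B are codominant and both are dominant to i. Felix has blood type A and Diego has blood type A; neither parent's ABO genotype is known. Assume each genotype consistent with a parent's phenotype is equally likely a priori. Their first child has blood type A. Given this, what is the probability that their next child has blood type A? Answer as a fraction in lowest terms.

Possible genotypes: Felix ∈ {I^A I^A, I^A i}; Diego ∈ {I^A I^A, I^A i}.
Weight each parental genotype pair by prior × P(type-A child):
  I^A I^A × I^A I^A: posterior weight 4/15; P(next child type A) = 1.
  I^A I^A × I^A i: posterior weight 4/15; P(next child type A) = 1.
  I^A i × I^A I^A: posterior weight 4/15; P(next child type A) = 1.
  I^A i × I^A i: posterior weight 1/5; P(next child type A) = 3/4.
Weighted sum = 19/20.

19/20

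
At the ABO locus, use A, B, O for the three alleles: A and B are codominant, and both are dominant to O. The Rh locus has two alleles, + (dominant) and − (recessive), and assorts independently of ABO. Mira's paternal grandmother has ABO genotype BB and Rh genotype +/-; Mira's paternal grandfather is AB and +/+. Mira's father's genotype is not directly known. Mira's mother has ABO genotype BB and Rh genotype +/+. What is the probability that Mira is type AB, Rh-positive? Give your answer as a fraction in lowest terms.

Mira's father's ABO genotype from BB × AB: 1/2 AB, 1/2 BB.
Crossing each possibility with the mother BB and summing P(type AB): 1/2·1/2 + 1/2·0 = 1/4.
Similarly for Rh via the father's Rh distribution: P(Rh+) = 1.
Independent loci: 1/4 × 1 = 1/4.

1/4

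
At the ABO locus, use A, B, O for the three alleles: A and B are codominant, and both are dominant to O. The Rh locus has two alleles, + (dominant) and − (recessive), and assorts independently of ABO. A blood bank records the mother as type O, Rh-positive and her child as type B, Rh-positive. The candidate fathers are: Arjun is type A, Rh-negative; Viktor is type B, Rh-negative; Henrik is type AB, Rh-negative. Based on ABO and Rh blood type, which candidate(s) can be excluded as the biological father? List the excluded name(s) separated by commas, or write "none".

A candidate is excluded only if no genotype consistent with his phenotype could produce a type B, Rh-positive child with a type O, Rh-positive mother.
Arjun (type A, Rh-): no genotype consistent with that phenotype can produce a type-B Rh+ child with a type-O mother.

Arjun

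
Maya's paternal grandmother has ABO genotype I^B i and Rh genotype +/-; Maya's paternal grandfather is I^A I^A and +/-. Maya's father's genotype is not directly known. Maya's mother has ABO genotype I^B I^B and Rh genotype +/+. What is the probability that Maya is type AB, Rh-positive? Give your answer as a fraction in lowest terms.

1/2

Maya's father's ABO genotype from I^B i × I^A I^A: 1/2 I^A I^B, 1/2 I^A i.
Crossing each possibility with the mother I^B I^B and summing P(type AB): 1/2·1/2 + 1/2·1/2 = 1/2.
Similarly for Rh via the father's Rh distribution: P(Rh+) = 1.
Independent loci: 1/2 × 1 = 1/2.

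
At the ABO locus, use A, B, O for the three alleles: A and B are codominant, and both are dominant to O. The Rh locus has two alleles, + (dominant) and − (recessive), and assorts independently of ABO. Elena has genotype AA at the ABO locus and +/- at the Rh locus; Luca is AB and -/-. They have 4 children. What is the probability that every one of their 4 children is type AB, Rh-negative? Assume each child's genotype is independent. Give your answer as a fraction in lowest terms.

ABO cross AA × AB → 1/2 A, 1/2 AB.
Rh cross +/- × -/- → 1/2 Rh+, 1/2 Rh-; so P(type AB, Rh-negative) = 1/2 × 1/2 = 1/4 per child.
All 4 independent: (1/4)^4 = 1/256.

1/256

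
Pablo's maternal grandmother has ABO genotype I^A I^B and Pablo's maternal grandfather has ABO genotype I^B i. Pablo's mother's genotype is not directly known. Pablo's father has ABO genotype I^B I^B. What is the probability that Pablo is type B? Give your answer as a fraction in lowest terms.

Pablo's mother's ABO genotype from I^A I^B × I^B i: 1/4 I^A I^B, 1/4 I^A i, 1/4 I^B I^B, 1/4 I^B i.
Crossing each possibility with the father I^B I^B and summing P(type B): 1/4·1/2 + 1/4·1/2 + 1/4·1 + 1/4·1 = 3/4.

3/4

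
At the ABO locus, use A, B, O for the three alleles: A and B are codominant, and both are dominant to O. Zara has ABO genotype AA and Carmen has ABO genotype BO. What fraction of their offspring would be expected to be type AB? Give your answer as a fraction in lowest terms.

1/2

ABO cross AA × BO → offspring phenotypes: 1/2 A, 1/2 AB.
So P(type AB) = 1/2.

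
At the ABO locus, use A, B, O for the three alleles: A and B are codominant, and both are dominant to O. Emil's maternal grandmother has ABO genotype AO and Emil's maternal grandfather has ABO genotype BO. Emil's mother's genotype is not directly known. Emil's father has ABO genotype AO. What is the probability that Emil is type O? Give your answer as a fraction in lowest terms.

Emil's mother's ABO genotype from AO × BO: 1/4 AB, 1/4 AO, 1/4 BO, 1/4 OO.
Crossing each possibility with the father AO and summing P(type O): 1/4·0 + 1/4·1/4 + 1/4·1/4 + 1/4·1/2 = 1/4.

1/4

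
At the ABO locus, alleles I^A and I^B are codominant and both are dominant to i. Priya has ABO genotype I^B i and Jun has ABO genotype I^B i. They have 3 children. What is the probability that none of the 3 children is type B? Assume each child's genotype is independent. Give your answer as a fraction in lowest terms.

1/64

ABO cross I^B i × I^B i → 1/4 O, 3/4 B.
So P(type B) = 3/4 per child.
P(not type B) = 1/4 for one child; (1/4)^3 = 1/64.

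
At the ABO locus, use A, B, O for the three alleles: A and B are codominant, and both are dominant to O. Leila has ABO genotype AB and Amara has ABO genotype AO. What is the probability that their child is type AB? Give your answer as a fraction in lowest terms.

ABO cross AB × AO → offspring phenotypes: 1/2 A, 1/4 B, 1/4 AB.
So P(type AB) = 1/4.

1/4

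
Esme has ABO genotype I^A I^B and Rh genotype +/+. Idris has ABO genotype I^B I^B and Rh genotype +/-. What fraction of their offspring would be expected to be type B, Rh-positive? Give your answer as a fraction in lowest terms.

1/2

ABO cross I^A I^B × I^B I^B → offspring phenotypes: 1/2 B, 1/2 AB.
Rh cross +/+ × +/- → 1 Rh+.
Independent loci: P(type B, Rh-positive) = 1/2 × 1 = 1/2.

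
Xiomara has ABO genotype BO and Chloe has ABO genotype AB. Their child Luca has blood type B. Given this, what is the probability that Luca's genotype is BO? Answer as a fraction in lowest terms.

Cross BO × AB → 1/4 AB, 1/4 AO, 1/4 BB, 1/4 BO.
Type-B genotypes among offspring: BB (1/4), BO (1/4); total 1/2.
P(BO | type B) = (1/4) / (1/2) = 1/2.

1/2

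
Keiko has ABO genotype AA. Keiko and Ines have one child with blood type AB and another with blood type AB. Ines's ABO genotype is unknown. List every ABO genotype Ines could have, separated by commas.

For each candidate genotype of Ines, check whether crossing it with AA can produce every observed child phenotype.
  AA → possible child types {A} ✗
  AB → possible child types {A, AB} ✓
  AO → possible child types {A} ✗
  BB → possible child types {AB} ✓
  BO → possible child types {A, AB} ✓
  OO → possible child types {A} ✗

AB, BB, BO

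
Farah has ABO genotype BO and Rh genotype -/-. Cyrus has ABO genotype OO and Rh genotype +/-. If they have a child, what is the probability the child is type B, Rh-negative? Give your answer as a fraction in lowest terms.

ABO cross BO × OO → offspring phenotypes: 1/2 O, 1/2 B.
Rh cross -/- × +/- → 1/2 Rh+, 1/2 Rh-.
Independent loci: P(type B, Rh-negative) = 1/2 × 1/2 = 1/4.

1/4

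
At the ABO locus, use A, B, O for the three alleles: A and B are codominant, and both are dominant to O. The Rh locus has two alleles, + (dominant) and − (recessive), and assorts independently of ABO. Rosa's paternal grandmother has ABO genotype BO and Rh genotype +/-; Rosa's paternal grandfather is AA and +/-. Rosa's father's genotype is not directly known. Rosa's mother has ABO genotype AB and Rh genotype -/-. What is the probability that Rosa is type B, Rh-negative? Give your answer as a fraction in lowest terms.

1/8

Rosa's father's ABO genotype from BO × AA: 1/2 AB, 1/2 AO.
Crossing each possibility with the mother AB and summing P(type B): 1/2·1/4 + 1/2·1/4 = 1/4.
Similarly for Rh via the father's Rh distribution: P(Rh-) = 1/2.
Independent loci: 1/4 × 1/2 = 1/8.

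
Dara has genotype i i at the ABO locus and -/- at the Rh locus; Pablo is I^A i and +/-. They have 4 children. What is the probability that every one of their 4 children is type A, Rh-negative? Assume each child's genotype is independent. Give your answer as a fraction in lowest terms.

ABO cross i i × I^A i → 1/2 O, 1/2 A.
Rh cross -/- × +/- → 1/2 Rh+, 1/2 Rh-; so P(type A, Rh-negative) = 1/2 × 1/2 = 1/4 per child.
All 4 independent: (1/4)^4 = 1/256.

1/256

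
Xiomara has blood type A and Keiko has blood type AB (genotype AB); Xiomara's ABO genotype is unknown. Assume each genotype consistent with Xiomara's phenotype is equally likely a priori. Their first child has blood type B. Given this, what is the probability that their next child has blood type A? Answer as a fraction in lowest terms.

1/2

Possible genotypes: Xiomara ∈ {AA, AO}; Keiko ∈ {AB}.
Weight each parental genotype pair by prior × P(type-B child):
  AO × AB: posterior weight 1; P(next child type A) = 1/2.
Weighted sum = 1/2.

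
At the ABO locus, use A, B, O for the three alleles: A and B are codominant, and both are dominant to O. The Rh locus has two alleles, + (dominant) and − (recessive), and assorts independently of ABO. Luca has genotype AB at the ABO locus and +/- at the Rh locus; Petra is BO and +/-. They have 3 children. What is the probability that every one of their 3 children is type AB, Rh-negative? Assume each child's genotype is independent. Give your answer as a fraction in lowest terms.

ABO cross AB × BO → 1/4 A, 1/2 B, 1/4 AB.
Rh cross +/- × +/- → 3/4 Rh+, 1/4 Rh-; so P(type AB, Rh-negative) = 1/4 × 1/4 = 1/16 per child.
All 3 independent: (1/16)^3 = 1/4096.

1/4096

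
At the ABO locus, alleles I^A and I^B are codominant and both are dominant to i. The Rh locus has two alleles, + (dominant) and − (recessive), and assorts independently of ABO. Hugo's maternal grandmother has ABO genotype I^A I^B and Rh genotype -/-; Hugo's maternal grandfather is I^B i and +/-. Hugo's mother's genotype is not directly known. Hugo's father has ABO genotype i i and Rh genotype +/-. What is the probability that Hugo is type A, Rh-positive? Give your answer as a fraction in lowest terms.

Hugo's mother's ABO genotype from I^A I^B × I^B i: 1/4 I^A I^B, 1/4 I^A i, 1/4 I^B I^B, 1/4 I^B i.
Crossing each possibility with the father i i and summing P(type A): 1/4·1/2 + 1/4·1/2 + 1/4·0 + 1/4·0 = 1/4.
Similarly for Rh via the mother's Rh distribution: P(Rh+) = 5/8.
Independent loci: 1/4 × 5/8 = 5/32.

5/32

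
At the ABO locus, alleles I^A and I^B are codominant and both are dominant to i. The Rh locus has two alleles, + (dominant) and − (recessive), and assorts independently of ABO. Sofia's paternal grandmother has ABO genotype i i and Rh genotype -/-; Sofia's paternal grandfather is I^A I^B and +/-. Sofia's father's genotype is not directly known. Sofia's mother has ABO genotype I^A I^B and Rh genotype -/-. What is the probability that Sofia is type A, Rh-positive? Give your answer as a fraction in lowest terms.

3/32

Sofia's father's ABO genotype from i i × I^A I^B: 1/2 I^A i, 1/2 I^B i.
Crossing each possibility with the mother I^A I^B and summing P(type A): 1/2·1/2 + 1/2·1/4 = 3/8.
Similarly for Rh via the father's Rh distribution: P(Rh+) = 1/4.
Independent loci: 3/8 × 1/4 = 3/32.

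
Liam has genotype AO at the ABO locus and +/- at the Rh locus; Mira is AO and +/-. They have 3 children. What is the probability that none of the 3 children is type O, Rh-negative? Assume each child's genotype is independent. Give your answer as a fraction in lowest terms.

3375/4096

ABO cross AO × AO → 1/4 O, 3/4 A.
Rh cross +/- × +/- → 3/4 Rh+, 1/4 Rh-; so P(type O, Rh-negative) = 1/4 × 1/4 = 1/16 per child.
P(not type O, Rh-negative) = 15/16 for one child; (15/16)^3 = 3375/4096.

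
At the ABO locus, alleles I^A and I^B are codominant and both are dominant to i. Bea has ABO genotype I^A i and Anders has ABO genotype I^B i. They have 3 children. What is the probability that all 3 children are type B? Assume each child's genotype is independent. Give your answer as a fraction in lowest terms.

ABO cross I^A i × I^B i → 1/4 O, 1/4 A, 1/4 B, 1/4 AB.
So P(type B) = 1/4 per child.
All 3 independent: (1/4)^3 = 1/64.

1/64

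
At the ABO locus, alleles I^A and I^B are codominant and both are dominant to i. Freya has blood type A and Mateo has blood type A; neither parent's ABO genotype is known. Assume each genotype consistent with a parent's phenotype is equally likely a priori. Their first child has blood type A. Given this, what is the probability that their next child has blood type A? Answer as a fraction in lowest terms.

19/20

Possible genotypes: Freya ∈ {I^A I^A, I^A i}; Mateo ∈ {I^A I^A, I^A i}.
Weight each parental genotype pair by prior × P(type-A child):
  I^A I^A × I^A I^A: posterior weight 4/15; P(next child type A) = 1.
  I^A I^A × I^A i: posterior weight 4/15; P(next child type A) = 1.
  I^A i × I^A I^A: posterior weight 4/15; P(next child type A) = 1.
  I^A i × I^A i: posterior weight 1/5; P(next child type A) = 3/4.
Weighted sum = 19/20.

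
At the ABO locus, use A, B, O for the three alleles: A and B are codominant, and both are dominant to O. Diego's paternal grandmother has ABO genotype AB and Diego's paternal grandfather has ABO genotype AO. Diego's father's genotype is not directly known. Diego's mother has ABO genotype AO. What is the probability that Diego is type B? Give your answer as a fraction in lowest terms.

Diego's father's ABO genotype from AB × AO: 1/4 AA, 1/4 AB, 1/4 AO, 1/4 BO.
Crossing each possibility with the mother AO and summing P(type B): 1/4·0 + 1/4·1/4 + 1/4·0 + 1/4·1/4 = 1/8.

1/8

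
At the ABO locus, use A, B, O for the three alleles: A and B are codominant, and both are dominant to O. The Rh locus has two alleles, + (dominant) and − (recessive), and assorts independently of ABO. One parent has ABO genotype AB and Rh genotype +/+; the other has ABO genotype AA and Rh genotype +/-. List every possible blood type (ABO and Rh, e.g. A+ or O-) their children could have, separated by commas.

A+, AB+

Gametes from AB × AA give offspring ABO genotypes AA, AB, i.e. phenotypes A, AB.
Rh cross +/+ × +/- → phenotypes Rh+.
Combining independently: A+, AB+.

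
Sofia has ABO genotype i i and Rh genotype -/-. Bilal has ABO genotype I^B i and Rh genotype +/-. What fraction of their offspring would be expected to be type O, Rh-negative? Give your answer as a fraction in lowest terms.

ABO cross i i × I^B i → offspring phenotypes: 1/2 O, 1/2 B.
Rh cross -/- × +/- → 1/2 Rh+, 1/2 Rh-.
Independent loci: P(type O, Rh-negative) = 1/2 × 1/2 = 1/4.

1/4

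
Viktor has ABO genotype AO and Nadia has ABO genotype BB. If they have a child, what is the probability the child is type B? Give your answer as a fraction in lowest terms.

1/2

ABO cross AO × BB → offspring phenotypes: 1/2 B, 1/2 AB.
So P(type B) = 1/2.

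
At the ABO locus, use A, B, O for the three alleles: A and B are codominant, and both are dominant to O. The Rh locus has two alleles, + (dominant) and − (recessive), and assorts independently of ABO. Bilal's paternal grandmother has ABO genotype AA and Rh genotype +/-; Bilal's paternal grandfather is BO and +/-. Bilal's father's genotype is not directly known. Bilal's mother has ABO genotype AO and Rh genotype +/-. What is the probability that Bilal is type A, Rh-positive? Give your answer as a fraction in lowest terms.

15/32

Bilal's father's ABO genotype from AA × BO: 1/2 AB, 1/2 AO.
Crossing each possibility with the mother AO and summing P(type A): 1/2·1/2 + 1/2·3/4 = 5/8.
Similarly for Rh via the father's Rh distribution: P(Rh+) = 3/4.
Independent loci: 5/8 × 3/4 = 15/32.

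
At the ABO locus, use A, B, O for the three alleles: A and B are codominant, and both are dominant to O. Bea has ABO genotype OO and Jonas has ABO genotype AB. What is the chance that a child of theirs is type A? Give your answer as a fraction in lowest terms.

1/2

ABO cross OO × AB → offspring phenotypes: 1/2 A, 1/2 B.
So P(type A) = 1/2.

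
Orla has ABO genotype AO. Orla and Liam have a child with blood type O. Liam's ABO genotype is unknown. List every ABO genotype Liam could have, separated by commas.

AO, BO, OO

For each candidate genotype of Liam, check whether crossing it with AO can produce every observed child phenotype.
  AA → possible child types {A} ✗
  AB → possible child types {A, B, AB} ✗
  AO → possible child types {O, A} ✓
  BB → possible child types {B, AB} ✗
  BO → possible child types {O, A, B, AB} ✓
  OO → possible child types {O, A} ✓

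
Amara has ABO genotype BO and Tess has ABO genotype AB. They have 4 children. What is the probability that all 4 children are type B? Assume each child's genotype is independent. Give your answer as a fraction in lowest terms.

ABO cross BO × AB → 1/4 A, 1/2 B, 1/4 AB.
So P(type B) = 1/2 per child.
All 4 independent: (1/2)^4 = 1/16.

1/16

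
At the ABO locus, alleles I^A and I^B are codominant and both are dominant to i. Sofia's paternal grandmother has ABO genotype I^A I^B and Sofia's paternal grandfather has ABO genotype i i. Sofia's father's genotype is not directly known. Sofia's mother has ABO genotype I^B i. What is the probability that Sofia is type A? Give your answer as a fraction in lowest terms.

1/8

Sofia's father's ABO genotype from I^A I^B × i i: 1/2 I^A i, 1/2 I^B i.
Crossing each possibility with the mother I^B i and summing P(type A): 1/2·1/4 + 1/2·0 = 1/8.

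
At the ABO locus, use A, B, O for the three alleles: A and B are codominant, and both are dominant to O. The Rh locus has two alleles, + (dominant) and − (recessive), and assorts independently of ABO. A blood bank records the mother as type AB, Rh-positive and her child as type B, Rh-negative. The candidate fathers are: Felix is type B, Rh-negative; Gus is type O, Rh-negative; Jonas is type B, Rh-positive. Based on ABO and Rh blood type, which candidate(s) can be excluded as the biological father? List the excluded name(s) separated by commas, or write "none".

A candidate is excluded only if no genotype consistent with his phenotype could produce a type B, Rh-negative child with a type AB, Rh-positive mother.
Every candidate has at least one consistent genotype combination, so none can be excluded.

none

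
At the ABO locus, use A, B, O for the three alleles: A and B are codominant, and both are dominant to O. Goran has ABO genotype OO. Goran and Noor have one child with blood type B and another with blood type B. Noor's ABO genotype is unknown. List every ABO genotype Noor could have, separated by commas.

For each candidate genotype of Noor, check whether crossing it with OO can produce every observed child phenotype.
  AA → possible child types {A} ✗
  AB → possible child types {A, B} ✓
  AO → possible child types {O, A} ✗
  BB → possible child types {B} ✓
  BO → possible child types {O, B} ✓
  OO → possible child types {O} ✗

AB, BB, BO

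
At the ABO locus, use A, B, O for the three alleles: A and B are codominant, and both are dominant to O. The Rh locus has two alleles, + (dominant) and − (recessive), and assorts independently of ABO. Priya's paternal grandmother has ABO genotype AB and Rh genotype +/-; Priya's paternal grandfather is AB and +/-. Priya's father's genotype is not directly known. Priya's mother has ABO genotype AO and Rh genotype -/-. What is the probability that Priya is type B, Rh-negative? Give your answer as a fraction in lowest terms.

Priya's father's ABO genotype from AB × AB: 1/4 AA, 1/2 AB, 1/4 BB.
Crossing each possibility with the mother AO and summing P(type B): 1/4·0 + 1/2·1/4 + 1/4·1/2 = 1/4.
Similarly for Rh via the father's Rh distribution: P(Rh-) = 1/2.
Independent loci: 1/4 × 1/2 = 1/8.

1/8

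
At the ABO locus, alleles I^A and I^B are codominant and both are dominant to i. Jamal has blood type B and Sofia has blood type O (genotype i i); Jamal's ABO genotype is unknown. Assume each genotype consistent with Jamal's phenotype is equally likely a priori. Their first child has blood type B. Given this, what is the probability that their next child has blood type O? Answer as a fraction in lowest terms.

1/6

Possible genotypes: Jamal ∈ {I^B I^B, I^B i}; Sofia ∈ {i i}.
Weight each parental genotype pair by prior × P(type-B child):
  I^B I^B × i i: posterior weight 2/3; P(next child type O) = 0.
  I^B i × i i: posterior weight 1/3; P(next child type O) = 1/2.
Weighted sum = 1/6.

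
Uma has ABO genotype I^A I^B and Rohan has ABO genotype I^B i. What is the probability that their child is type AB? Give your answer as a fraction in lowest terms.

ABO cross I^A I^B × I^B i → offspring phenotypes: 1/4 A, 1/2 B, 1/4 AB.
So P(type AB) = 1/4.

1/4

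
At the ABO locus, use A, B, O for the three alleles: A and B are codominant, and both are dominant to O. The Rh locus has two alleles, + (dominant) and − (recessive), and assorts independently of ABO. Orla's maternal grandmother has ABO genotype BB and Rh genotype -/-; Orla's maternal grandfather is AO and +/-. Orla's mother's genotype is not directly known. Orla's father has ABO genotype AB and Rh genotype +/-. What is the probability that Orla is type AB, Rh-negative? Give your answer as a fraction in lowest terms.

9/64

Orla's mother's ABO genotype from BB × AO: 1/2 AB, 1/2 BO.
Crossing each possibility with the father AB and summing P(type AB): 1/2·1/2 + 1/2·1/4 = 3/8.
Similarly for Rh via the mother's Rh distribution: P(Rh-) = 3/8.
Independent loci: 3/8 × 3/8 = 9/64.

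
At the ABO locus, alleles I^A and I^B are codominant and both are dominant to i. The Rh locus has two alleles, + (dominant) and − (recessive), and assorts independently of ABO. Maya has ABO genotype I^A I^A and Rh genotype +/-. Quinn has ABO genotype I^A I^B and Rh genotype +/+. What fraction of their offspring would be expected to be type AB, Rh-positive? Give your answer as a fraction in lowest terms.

ABO cross I^A I^A × I^A I^B → offspring phenotypes: 1/2 A, 1/2 AB.
Rh cross +/- × +/+ → 1 Rh+.
Independent loci: P(type AB, Rh-positive) = 1/2 × 1 = 1/2.

1/2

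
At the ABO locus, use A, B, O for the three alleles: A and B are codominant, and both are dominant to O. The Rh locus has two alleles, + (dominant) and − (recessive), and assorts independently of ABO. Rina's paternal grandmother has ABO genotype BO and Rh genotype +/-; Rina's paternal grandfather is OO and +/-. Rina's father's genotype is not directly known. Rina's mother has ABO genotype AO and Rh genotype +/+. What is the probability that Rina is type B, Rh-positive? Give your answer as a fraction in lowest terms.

Rina's father's ABO genotype from BO × OO: 1/2 BO, 1/2 OO.
Crossing each possibility with the mother AO and summing P(type B): 1/2·1/4 + 1/2·0 = 1/8.
Similarly for Rh via the father's Rh distribution: P(Rh+) = 1.
Independent loci: 1/8 × 1 = 1/8.

1/8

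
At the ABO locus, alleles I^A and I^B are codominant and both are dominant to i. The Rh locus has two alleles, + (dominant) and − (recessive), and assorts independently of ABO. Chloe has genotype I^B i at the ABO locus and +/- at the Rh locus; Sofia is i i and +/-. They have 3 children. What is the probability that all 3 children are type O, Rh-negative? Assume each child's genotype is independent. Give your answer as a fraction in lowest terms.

ABO cross I^B i × i i → 1/2 O, 1/2 B.
Rh cross +/- × +/- → 3/4 Rh+, 1/4 Rh-; so P(type O, Rh-negative) = 1/2 × 1/4 = 1/8 per child.
All 3 independent: (1/8)^3 = 1/512.

1/512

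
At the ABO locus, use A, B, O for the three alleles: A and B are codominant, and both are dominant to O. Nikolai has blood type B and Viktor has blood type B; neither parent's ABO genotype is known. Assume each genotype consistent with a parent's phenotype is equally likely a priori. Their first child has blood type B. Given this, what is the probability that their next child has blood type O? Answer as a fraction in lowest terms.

Possible genotypes: Nikolai ∈ {BB, BO}; Viktor ∈ {BB, BO}.
Weight each parental genotype pair by prior × P(type-B child):
  BB × BB: posterior weight 4/15; P(next child type O) = 0.
  BB × BO: posterior weight 4/15; P(next child type O) = 0.
  BO × BB: posterior weight 4/15; P(next child type O) = 0.
  BO × BO: posterior weight 1/5; P(next child type O) = 1/4.
Weighted sum = 1/20.

1/20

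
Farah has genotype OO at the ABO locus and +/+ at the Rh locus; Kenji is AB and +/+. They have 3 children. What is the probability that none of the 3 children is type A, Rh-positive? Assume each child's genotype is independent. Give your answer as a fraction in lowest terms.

1/8

ABO cross OO × AB → 1/2 A, 1/2 B.
Rh cross +/+ × +/+ → 1 Rh+; so P(type A, Rh-positive) = 1/2 × 1 = 1/2 per child.
P(not type A, Rh-positive) = 1/2 for one child; (1/2)^3 = 1/8.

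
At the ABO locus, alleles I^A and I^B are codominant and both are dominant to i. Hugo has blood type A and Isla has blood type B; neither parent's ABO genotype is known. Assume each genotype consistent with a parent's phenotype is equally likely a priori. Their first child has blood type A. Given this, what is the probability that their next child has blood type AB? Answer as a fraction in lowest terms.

Possible genotypes: Hugo ∈ {I^A I^A, I^A i}; Isla ∈ {I^B I^B, I^B i}.
Weight each parental genotype pair by prior × P(type-A child):
  I^A I^A × I^B i: posterior weight 2/3; P(next child type AB) = 1/2.
  I^A i × I^B i: posterior weight 1/3; P(next child type AB) = 1/4.
Weighted sum = 5/12.

5/12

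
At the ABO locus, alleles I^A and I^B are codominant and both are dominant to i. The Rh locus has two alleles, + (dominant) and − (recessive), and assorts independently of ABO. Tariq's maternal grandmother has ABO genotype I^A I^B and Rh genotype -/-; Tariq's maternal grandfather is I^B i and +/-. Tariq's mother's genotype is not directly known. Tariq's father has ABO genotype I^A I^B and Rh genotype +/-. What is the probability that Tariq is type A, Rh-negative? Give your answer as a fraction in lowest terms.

3/32

Tariq's mother's ABO genotype from I^A I^B × I^B i: 1/4 I^A I^B, 1/4 I^A i, 1/4 I^B I^B, 1/4 I^B i.
Crossing each possibility with the father I^A I^B and summing P(type A): 1/4·1/4 + 1/4·1/2 + 1/4·0 + 1/4·1/4 = 1/4.
Similarly for Rh via the mother's Rh distribution: P(Rh-) = 3/8.
Independent loci: 1/4 × 3/8 = 3/32.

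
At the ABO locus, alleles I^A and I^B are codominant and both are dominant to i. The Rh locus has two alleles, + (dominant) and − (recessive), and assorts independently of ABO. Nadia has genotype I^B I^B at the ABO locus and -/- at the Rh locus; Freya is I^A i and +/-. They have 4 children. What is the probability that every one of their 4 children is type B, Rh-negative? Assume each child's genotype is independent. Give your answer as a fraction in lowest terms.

1/256

ABO cross I^B I^B × I^A i → 1/2 B, 1/2 AB.
Rh cross -/- × +/- → 1/2 Rh+, 1/2 Rh-; so P(type B, Rh-negative) = 1/2 × 1/2 = 1/4 per child.
All 4 independent: (1/4)^4 = 1/256.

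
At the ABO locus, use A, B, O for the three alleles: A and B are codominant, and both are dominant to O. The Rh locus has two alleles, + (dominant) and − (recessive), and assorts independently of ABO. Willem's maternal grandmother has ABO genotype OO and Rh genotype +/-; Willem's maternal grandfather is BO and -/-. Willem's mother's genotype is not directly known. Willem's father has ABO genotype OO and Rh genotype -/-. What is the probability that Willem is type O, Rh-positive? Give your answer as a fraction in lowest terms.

3/16

Willem's mother's ABO genotype from OO × BO: 1/2 BO, 1/2 OO.
Crossing each possibility with the father OO and summing P(type O): 1/2·1/2 + 1/2·1 = 3/4.
Similarly for Rh via the mother's Rh distribution: P(Rh+) = 1/4.
Independent loci: 3/4 × 1/4 = 3/16.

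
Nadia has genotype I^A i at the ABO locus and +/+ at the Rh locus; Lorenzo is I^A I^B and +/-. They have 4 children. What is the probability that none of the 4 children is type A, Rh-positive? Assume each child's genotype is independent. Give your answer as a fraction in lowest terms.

ABO cross I^A i × I^A I^B → 1/2 A, 1/4 B, 1/4 AB.
Rh cross +/+ × +/- → 1 Rh+; so P(type A, Rh-positive) = 1/2 × 1 = 1/2 per child.
P(not type A, Rh-positive) = 1/2 for one child; (1/2)^4 = 1/16.

1/16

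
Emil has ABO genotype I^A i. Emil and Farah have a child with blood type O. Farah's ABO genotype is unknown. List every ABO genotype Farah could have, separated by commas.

I^A i, I^B i, i i

For each candidate genotype of Farah, check whether crossing it with I^A i can produce every observed child phenotype.
  I^A I^A → possible child types {A} ✗
  I^A I^B → possible child types {A, B, AB} ✗
  I^A i → possible child types {O, A} ✓
  I^B I^B → possible child types {B, AB} ✗
  I^B i → possible child types {O, A, B, AB} ✓
  i i → possible child types {O, A} ✓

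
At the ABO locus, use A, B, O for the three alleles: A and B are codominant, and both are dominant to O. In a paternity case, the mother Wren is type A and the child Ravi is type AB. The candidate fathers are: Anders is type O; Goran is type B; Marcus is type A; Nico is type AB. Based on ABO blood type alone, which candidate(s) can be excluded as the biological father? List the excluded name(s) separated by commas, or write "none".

A candidate is excluded only if no genotype consistent with his phenotype could produce a type AB child with a type A mother.
Anders (type O): no genotype consistent with that phenotype can produce a type-AB child with a type-A mother.
Marcus (type A): no genotype consistent with that phenotype can produce a type-AB child with a type-A mother.

Anders, Marcus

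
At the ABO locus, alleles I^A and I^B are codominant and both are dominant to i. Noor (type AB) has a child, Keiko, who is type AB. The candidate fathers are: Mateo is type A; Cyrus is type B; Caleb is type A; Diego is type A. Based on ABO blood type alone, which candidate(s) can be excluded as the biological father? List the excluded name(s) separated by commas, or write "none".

none

A candidate is excluded only if no genotype consistent with his phenotype could produce a type AB child with a type AB mother.
Every candidate has at least one consistent genotype combination, so none can be excluded.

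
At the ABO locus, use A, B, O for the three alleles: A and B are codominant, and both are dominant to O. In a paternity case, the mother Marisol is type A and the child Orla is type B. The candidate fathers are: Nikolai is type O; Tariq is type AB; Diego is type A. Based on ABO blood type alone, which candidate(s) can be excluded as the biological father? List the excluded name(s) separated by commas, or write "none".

A candidate is excluded only if no genotype consistent with his phenotype could produce a type B child with a type A mother.
Nikolai (type O): no genotype consistent with that phenotype can produce a type-B child with a type-A mother.
Diego (type A): no genotype consistent with that phenotype can produce a type-B child with a type-A mother.

Nikolai, Diego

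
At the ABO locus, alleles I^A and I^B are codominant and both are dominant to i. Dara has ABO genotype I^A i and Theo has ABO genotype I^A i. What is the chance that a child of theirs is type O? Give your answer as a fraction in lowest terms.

ABO cross I^A i × I^A i → offspring phenotypes: 1/4 O, 3/4 A.
So P(type O) = 1/4.

1/4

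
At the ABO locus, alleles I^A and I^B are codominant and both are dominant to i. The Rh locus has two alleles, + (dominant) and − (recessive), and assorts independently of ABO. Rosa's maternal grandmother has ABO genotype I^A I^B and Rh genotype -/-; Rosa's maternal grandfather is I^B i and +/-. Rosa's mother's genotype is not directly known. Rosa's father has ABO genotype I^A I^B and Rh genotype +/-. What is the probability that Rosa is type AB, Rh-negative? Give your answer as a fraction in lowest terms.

9/64

Rosa's mother's ABO genotype from I^A I^B × I^B i: 1/4 I^A I^B, 1/4 I^A i, 1/4 I^B I^B, 1/4 I^B i.
Crossing each possibility with the father I^A I^B and summing P(type AB): 1/4·1/2 + 1/4·1/4 + 1/4·1/2 + 1/4·1/4 = 3/8.
Similarly for Rh via the mother's Rh distribution: P(Rh-) = 3/8.
Independent loci: 3/8 × 3/8 = 9/64.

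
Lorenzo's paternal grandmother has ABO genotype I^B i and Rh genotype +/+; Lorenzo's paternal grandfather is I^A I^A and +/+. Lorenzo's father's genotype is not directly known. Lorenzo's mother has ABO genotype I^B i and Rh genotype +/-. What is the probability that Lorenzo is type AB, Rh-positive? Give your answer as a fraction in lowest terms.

Lorenzo's father's ABO genotype from I^B i × I^A I^A: 1/2 I^A I^B, 1/2 I^A i.
Crossing each possibility with the mother I^B i and summing P(type AB): 1/2·1/4 + 1/2·1/4 = 1/4.
Similarly for Rh via the father's Rh distribution: P(Rh+) = 1.
Independent loci: 1/4 × 1 = 1/4.

1/4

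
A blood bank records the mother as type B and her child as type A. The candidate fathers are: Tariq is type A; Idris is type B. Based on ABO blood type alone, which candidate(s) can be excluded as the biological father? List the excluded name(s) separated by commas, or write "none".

A candidate is excluded only if no genotype consistent with his phenotype could produce a type A child with a type B mother.
Idris (type B): no genotype consistent with that phenotype can produce a type-A child with a type-B mother.

Idris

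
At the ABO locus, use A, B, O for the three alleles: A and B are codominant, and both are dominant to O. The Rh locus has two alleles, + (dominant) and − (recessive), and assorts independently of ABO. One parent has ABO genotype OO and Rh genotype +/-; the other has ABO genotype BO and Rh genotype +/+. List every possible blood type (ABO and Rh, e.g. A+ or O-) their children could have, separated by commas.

O+, B+

Gametes from OO × BO give offspring ABO genotypes BO, OO, i.e. phenotypes O, B.
Rh cross +/- × +/+ → phenotypes Rh+.
Combining independently: O+, B+.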